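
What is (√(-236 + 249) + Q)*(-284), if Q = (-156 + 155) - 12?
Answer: 3692 - 284*√13 ≈ 2668.0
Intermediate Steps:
Q = -13 (Q = -1 - 12 = -13)
(√(-236 + 249) + Q)*(-284) = (√(-236 + 249) - 13)*(-284) = (√13 - 13)*(-284) = (-13 + √13)*(-284) = 3692 - 284*√13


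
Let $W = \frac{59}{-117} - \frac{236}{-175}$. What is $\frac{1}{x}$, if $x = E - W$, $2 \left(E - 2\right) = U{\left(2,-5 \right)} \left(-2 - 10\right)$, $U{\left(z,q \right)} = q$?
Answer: $\frac{20475}{637913} \approx 0.032097$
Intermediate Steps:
$W = \frac{17287}{20475}$ ($W = 59 \left(- \frac{1}{117}\right) - - \frac{236}{175} = - \frac{59}{117} + \frac{236}{175} = \frac{17287}{20475} \approx 0.8443$)
$E = 32$ ($E = 2 + \frac{\left(-5\right) \left(-2 - 10\right)}{2} = 2 + \frac{\left(-5\right) \left(-12\right)}{2} = 2 + \frac{1}{2} \cdot 60 = 2 + 30 = 32$)
$x = \frac{637913}{20475}$ ($x = 32 - \frac{17287}{20475} = \frac{637913}{20475} \approx 31.156$)
$\frac{1}{x} = \frac{1}{\frac{637913}{20475}} = \frac{20475}{637913}$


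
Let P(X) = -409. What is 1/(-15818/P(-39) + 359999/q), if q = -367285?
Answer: 150219565/5662474539 ≈ 0.026529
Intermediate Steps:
1/(-15818/P(-39) + 359999/q) = 1/(-15818/(-409) + 359999/(-367285)) = 1/(-15818*(-1/409) + 359999*(-1/367285)) = 1/(15818/409 - 359999/367285) = 1/(5662474539/150219565) = 150219565/5662474539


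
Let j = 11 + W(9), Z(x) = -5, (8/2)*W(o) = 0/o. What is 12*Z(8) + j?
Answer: -49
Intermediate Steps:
W(o) = 0 (W(o) = (0/o)/4 = (¼)*0 = 0)
j = 11 (j = 11 + 0 = 11)
12*Z(8) + j = 12*(-5) + 11 = -60 + 11 = -49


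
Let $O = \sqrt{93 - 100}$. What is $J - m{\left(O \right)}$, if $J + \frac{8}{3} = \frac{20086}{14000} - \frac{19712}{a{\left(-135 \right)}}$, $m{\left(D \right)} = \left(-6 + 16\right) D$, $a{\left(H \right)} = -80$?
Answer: $\frac{5148529}{21000} - 10 i \sqrt{7} \approx 245.17 - 26.458 i$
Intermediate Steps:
$O = i \sqrt{7}$ ($O = \sqrt{-7} = i \sqrt{7} \approx 2.6458 i$)
$m{\left(D \right)} = 10 D$
$J = \frac{5148529}{21000}$ ($J = - \frac{8}{3} + \left(\frac{20086}{14000} - \frac{19712}{-80}\right) = - \frac{8}{3} + \left(20086 \cdot \frac{1}{14000} - - \frac{1232}{5}\right) = - \frac{8}{3} + \left(\frac{10043}{7000} + \frac{1232}{5}\right) = - \frac{8}{3} + \frac{1734843}{7000} = \frac{5148529}{21000} \approx 245.17$)
$J - m{\left(O \right)} = \frac{5148529}{21000} - 10 i \sqrt{7}$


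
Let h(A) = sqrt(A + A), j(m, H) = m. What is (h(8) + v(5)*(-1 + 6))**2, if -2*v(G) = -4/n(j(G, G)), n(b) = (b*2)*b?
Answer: 441/25 ≈ 17.640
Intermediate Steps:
n(b) = 2*b**2 (n(b) = (2*b)*b = 2*b**2)
h(A) = sqrt(2)*sqrt(A) (h(A) = sqrt(2*A) = sqrt(2)*sqrt(A))
v(G) = G**(-2) (v(G) = -(-2)/(2*G**2) = -(-2)*1/(2*G**2) = -(-1)/G**2 = G**(-2))
(h(8) + v(5)*(-1 + 6))**2 = (sqrt(2)*sqrt(8) + (-1 + 6)/5**2)**2 = (sqrt(2)*(2*sqrt(2)) + (1/25)*5)**2 = (4 + 1/5)**2 = (21/5)**2 = 441/25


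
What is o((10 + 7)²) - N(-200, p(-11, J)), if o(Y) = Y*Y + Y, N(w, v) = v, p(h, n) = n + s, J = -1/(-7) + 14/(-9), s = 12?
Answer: 5279363/63 ≈ 83799.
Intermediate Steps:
J = -89/63 (J = -1*(-⅐) + 14*(-⅑) = ⅐ - 14/9 = -89/63 ≈ -1.4127)
p(h, n) = 12 + n (p(h, n) = n + 12 = 12 + n)
o(Y) = Y + Y² (o(Y) = Y² + Y = Y + Y²)
o((10 + 7)²) - N(-200, p(-11, J)) = (10 + 7)²*(1 + (10 + 7)²) - (12 - 89/63) = 17²*(1 + 17²) - 1*667/63 = 289*(1 + 289) - 667/63 = 289*290 - 667/63 = 83810 - 667/63 = 5279363/63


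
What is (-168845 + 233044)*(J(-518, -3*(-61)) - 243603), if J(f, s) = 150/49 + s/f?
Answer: -56706633813141/3626 ≈ -1.5639e+10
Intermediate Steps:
J(f, s) = 150/49 + s/f (J(f, s) = 150*(1/49) + s/f = 150/49 + s/f)
(-168845 + 233044)*(J(-518, -3*(-61)) - 243603) = (-168845 + 233044)*((150/49 - 3*(-61)/(-518)) - 243603) = 64199*((150/49 + 183*(-1/518)) - 243603) = 64199*((150/49 - 183/518) - 243603) = 64199*(9819/3626 - 243603) = 64199*(-883294659/3626) = -56706633813141/3626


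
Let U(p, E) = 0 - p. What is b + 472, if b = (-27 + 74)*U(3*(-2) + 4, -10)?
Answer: 566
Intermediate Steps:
U(p, E) = -p
b = 94 (b = (-27 + 74)*(-(3*(-2) + 4)) = 47*(-(-6 + 4)) = 47*(-1*(-2)) = 47*2 = 94)
b + 472 = 94 + 472 = 566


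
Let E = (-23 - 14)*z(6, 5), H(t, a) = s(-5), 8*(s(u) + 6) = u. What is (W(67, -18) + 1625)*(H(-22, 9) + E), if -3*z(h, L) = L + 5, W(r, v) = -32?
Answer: 1487331/8 ≈ 1.8592e+5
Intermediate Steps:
z(h, L) = -5/3 - L/3 (z(h, L) = -(L + 5)/3 = -(5 + L)/3 = -5/3 - L/3)
s(u) = -6 + u/8
H(t, a) = -53/8 (H(t, a) = -6 + (⅛)*(-5) = -6 - 5/8 = -53/8)
E = 370/3 (E = (-23 - 14)*(-5/3 - ⅓*5) = -37*(-5/3 - 5/3) = -37*(-10/3) = 370/3 ≈ 123.33)
(W(67, -18) + 1625)*(H(-22, 9) + E) = (-32 + 1625)*(-53/8 + 370/3) = 1593*(2801/24) = 1487331/8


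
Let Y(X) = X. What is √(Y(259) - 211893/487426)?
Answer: √61431001160866/487426 ≈ 16.080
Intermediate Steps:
√(Y(259) - 211893/487426) = √(259 - 211893/487426) = √(126031441/487426) = √61431001160866/487426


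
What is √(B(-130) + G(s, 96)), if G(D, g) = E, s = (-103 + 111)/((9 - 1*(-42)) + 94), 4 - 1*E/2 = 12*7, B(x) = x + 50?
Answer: 4*I*√15 ≈ 15.492*I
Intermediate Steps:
B(x) = 50 + x
E = -160 (E = 8 - 24*7 = 8 - 2*84 = 8 - 168 = -160)
s = 8/145 (s = 8/((9 + 42) + 94) = 8/(51 + 94) = 8/145 ≈ 0.055172)
G(D, g) = -160
√(B(-130) + G(s, 96)) = √((50 - 130) - 160) = √(-80 - 160) = √(-240) = 4*I*√15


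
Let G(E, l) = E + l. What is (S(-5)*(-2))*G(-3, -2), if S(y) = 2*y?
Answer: -100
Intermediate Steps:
(S(-5)*(-2))*G(-3, -2) = ((2*(-5))*(-2))*(-3 - 2) = -10*(-2)*(-5) = 20*(-5) = -100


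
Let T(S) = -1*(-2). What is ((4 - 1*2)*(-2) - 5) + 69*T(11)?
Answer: 129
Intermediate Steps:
T(S) = 2
((4 - 1*2)*(-2) - 5) + 69*T(11) = ((4 - 1*2)*(-2) - 5) + 69*2 = ((4 - 2)*(-2) - 5) + 138 = (2*(-2) - 5) + 138 = (-4 - 5) + 138 = -9 + 138 = 129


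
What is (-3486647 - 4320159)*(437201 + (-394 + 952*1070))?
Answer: -11362392372282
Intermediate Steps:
(-3486647 - 4320159)*(437201 + (-394 + 952*1070)) = -7806806*(437201 + (-394 + 1018640)) = -7806806*(437201 + 1018246) = -7806806*1455447 = -11362392372282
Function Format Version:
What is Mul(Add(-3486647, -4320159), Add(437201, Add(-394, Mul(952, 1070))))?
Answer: -11362392372282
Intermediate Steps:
Mul(Add(-3486647, -4320159), Add(437201, Add(-394, Mul(952, 1070)))) = Mul(-7806806, Add(437201, Add(-394, 1018640))) = Mul(-7806806, Add(437201, 1018246)) = Mul(-7806806, 1455447) = -11362392372282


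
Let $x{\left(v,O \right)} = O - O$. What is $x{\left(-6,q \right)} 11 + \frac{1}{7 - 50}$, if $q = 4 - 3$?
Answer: $- \frac{1}{43} \approx -0.023256$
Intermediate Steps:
$q = 1$
$x{\left(v,O \right)} = 0$
$x{\left(-6,q \right)} 11 + \frac{1}{7 - 50} = 0 \cdot 11 + \frac{1}{7 - 50} = 0 + \frac{1}{-43} = 0 - \frac{1}{43} = - \frac{1}{43}$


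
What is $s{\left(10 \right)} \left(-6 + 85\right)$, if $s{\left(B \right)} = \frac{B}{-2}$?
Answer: $-395$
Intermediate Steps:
$s{\left(B \right)} = - \frac{B}{2}$ ($s{\left(B \right)} = B \left(- \frac{1}{2}\right) = - \frac{B}{2}$)
$s{\left(10 \right)} \left(-6 + 85\right) = \left(- \frac{1}{2}\right) 10 \left(-6 + 85\right) = \left(-5\right) 79 = -395$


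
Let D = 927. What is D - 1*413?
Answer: 514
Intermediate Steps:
D - 1*413 = 927 - 1*413 = 927 - 413 = 514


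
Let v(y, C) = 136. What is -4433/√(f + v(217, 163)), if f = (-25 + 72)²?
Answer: -4433*√2345/2345 ≈ -91.543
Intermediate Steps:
f = 2209 (f = 47² = 2209)
-4433/√(f + v(217, 163)) = -4433/√(2209 + 136) = -4433*√2345/2345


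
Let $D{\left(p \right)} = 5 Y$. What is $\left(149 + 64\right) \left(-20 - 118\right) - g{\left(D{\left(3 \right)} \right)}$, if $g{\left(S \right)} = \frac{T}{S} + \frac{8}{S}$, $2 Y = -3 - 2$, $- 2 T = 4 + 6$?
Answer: $- \frac{734844}{25} \approx -29394.0$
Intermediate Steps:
$T = -5$ ($T = - \frac{4 + 6}{2} = \left(- \frac{1}{2}\right) 10 = -5$)
$Y = - \frac{5}{2}$ ($Y = \frac{-3 - 2}{2} = \frac{1}{2} \left(-5\right) = - \frac{5}{2} \approx -2.5$)
$D{\left(p \right)} = - \frac{25}{2}$ ($D{\left(p \right)} = 5 \left(- \frac{5}{2}\right) = - \frac{25}{2}$)
$g{\left(S \right)} = \frac{3}{S}$ ($g{\left(S \right)} = - \frac{5}{S} + \frac{8}{S} = \frac{3}{S}$)
$\left(149 + 64\right) \left(-20 - 118\right) - g{\left(D{\left(3 \right)} \right)} = \left(149 + 64\right) \left(-20 - 118\right) - \frac{3}{- \frac{25}{2}} = 213 \left(-138\right) - 3 \left(- \frac{2}{25}\right) = -29394 - - \frac{6}{25} = -29394 + \frac{6}{25} = - \frac{734844}{25}$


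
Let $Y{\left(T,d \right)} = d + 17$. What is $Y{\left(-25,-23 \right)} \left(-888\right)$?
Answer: $5328$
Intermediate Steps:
$Y{\left(T,d \right)} = 17 + d$
$Y{\left(-25,-23 \right)} \left(-888\right) = \left(17 - 23\right) \left(-888\right) = \left(-6\right) \left(-888\right) = 5328$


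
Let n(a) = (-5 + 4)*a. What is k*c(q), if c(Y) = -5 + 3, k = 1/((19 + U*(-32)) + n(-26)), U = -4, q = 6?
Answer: -2/173 ≈ -0.011561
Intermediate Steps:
n(a) = -a
k = 1/173 (k = 1/((19 - 4*(-32)) - 1*(-26)) = 1/((19 + 128) + 26) = 1/(147 + 26) = 1/173 ≈ 0.0057803)
c(Y) = -2
k*c(q) = (1/173)*(-2) = -2/173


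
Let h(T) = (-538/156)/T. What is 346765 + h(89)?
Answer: 2407242361/6942 ≈ 3.4677e+5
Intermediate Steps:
h(T) = -269/(78*T) (h(T) = (-538*1/156)/T = -269/(78*T))
346765 + h(89) = 346765 - 269/78/89 = 346765 - 269/78*1/89 = 346765 - 269/6942 = 2407242361/6942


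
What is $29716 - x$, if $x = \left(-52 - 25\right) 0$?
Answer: $29716$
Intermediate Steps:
$x = 0$ ($x = \left(-77\right) 0 = 0$)
$29716 - x = 29716 - 0 = 29716 + 0 = 29716$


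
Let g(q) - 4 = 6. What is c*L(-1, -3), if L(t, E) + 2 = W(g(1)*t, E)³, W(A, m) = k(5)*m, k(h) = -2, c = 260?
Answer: 55640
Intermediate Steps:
g(q) = 10 (g(q) = 4 + 6 = 10)
W(A, m) = -2*m
L(t, E) = -2 - 8*E³ (L(t, E) = -2 + (-2*E)³ = -2 - 8*E³)
c*L(-1, -3) = 260*(-2 - 8*(-3)³) = 260*(-2 - 8*(-27)) = 260*(-2 + 216) = 260*214 = 55640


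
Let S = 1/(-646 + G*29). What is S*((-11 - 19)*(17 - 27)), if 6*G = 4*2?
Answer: -450/911 ≈ -0.49396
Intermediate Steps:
G = 4/3 (G = (4*2)/6 = (⅙)*8 = 4/3 ≈ 1.3333)
S = -3/1822 (S = 1/(-646 + (4/3)*29) = 1/(-646 + 116/3) = 1/(-1822/3) = -3/1822 ≈ -0.0016465)
S*((-11 - 19)*(17 - 27)) = -3*(-11 - 19)*(17 - 27)/1822 = -(-45)*(-10)/911 = -3/1822*300 = -450/911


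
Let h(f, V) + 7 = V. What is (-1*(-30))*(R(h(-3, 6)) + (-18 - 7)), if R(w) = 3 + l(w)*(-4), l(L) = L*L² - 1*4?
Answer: -60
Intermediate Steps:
h(f, V) = -7 + V
l(L) = -4 + L³ (l(L) = L³ - 4 = -4 + L³)
R(w) = 19 - 4*w³ (R(w) = 3 + (-4 + w³)*(-4) = 3 + (16 - 4*w³) = 19 - 4*w³)
(-1*(-30))*(R(h(-3, 6)) + (-18 - 7)) = (-1*(-30))*((19 - 4*(-7 + 6)³) + (-18 - 7)) = 30*((19 - 4*(-1)³) - 25) = 30*((19 - 4*(-1)) - 25) = 30*((19 + 4) - 25) = 30*(23 - 25) = 30*(-2) = -60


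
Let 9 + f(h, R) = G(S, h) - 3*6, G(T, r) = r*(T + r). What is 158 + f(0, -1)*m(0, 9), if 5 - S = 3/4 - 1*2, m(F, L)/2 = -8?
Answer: 590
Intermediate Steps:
m(F, L) = -16 (m(F, L) = 2*(-8) = -16)
S = 25/4 (S = 5 - (3/4 - 1*2) = 5 - (3*(¼) - 2) = 5 - (¾ - 2) = 5 - 1*(-5/4) = 5 + 5/4 = 25/4 ≈ 6.2500)
f(h, R) = -27 + h*(25/4 + h) (f(h, R) = -9 + (h*(25/4 + h) - 3*6) = -9 + (h*(25/4 + h) - 18) = -9 + (-18 + h*(25/4 + h)) = -27 + h*(25/4 + h))
158 + f(0, -1)*m(0, 9) = 158 + (-27 + (¼)*0*(25 + 4*0))*(-16) = 158 + (-27 + (¼)*0*(25 + 0))*(-16) = 158 + (-27 + (¼)*0*25)*(-16) = 158 + (-27 + 0)*(-16) = 158 - 27*(-16) = 158 + 432 = 590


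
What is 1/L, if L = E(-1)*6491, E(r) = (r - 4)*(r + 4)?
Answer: -1/97365 ≈ -1.0271e-5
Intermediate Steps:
E(r) = (-4 + r)*(4 + r)
L = -97365 (L = (-16 + (-1)**2)*6491 = (-16 + 1)*6491 = -15*6491 = -97365)
1/L = 1/(-97365) = -1/97365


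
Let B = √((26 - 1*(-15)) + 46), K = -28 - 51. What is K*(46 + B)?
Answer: -3634 - 79*√87 ≈ -4370.9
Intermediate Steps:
K = -79
B = √87 (B = √((26 + 15) + 46) = √(41 + 46) = √87 ≈ 9.3274)
K*(46 + B) = -79*(46 + √87) = -3634 - 79*√87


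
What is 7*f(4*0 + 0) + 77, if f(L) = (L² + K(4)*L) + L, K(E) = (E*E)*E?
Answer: 77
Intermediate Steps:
K(E) = E³ (K(E) = E²*E = E³)
f(L) = L² + 65*L (f(L) = (L² + 4³*L) + L = (L² + 64*L) + L = L² + 65*L)
7*f(4*0 + 0) + 77 = 7*((4*0 + 0)*(65 + (4*0 + 0))) + 77 = 7*((0 + 0)*(65 + (0 + 0))) + 77 = 7*(0*(65 + 0)) + 77 = 7*(0*65) + 77 = 7*0 + 77 = 0 + 77 = 77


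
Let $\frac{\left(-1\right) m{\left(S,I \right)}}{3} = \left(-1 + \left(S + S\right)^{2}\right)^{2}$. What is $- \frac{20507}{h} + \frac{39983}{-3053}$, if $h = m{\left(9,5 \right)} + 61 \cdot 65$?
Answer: $- \frac{12293018755}{943444166} \approx -13.03$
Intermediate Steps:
$m{\left(S,I \right)} = - 3 \left(-1 + 4 S^{2}\right)^{2}$ ($m{\left(S,I \right)} = - 3 \left(-1 + \left(S + S\right)^{2}\right)^{2} = - 3 \left(-1 + \left(2 S\right)^{2}\right)^{2} = - 3 \left(-1 + 4 S^{2}\right)^{2}$)
$h = -309022$ ($h = - 3 \left(-1 + 4 \cdot 9^{2}\right)^{2} + 61 \cdot 65 = - 3 \left(-1 + 4 \cdot 81\right)^{2} + 3965 = - 3 \left(-1 + 324\right)^{2} + 3965 = - 3 \cdot 323^{2} + 3965 = \left(-3\right) 104329 + 3965 = -312987 + 3965 = -309022$)
$- \frac{20507}{h} + \frac{39983}{-3053} = - \frac{20507}{-309022} + \frac{39983}{-3053} = \left(-20507\right) \left(- \frac{1}{309022}\right) + 39983 \left(- \frac{1}{3053}\right) = \frac{20507}{309022} - \frac{39983}{3053} = - \frac{12293018755}{943444166}$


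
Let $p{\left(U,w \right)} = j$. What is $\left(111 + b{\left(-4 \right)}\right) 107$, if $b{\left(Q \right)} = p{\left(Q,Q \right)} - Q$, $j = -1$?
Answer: $12198$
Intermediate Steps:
$p{\left(U,w \right)} = -1$
$b{\left(Q \right)} = -1 - Q$
$\left(111 + b{\left(-4 \right)}\right) 107 = \left(111 - -3\right) 107 = \left(111 + \left(-1 + 4\right)\right) 107 = \left(111 + 3\right) 107 = 114 \cdot 107 = 12198$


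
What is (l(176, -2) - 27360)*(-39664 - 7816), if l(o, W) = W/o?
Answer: 14289586735/11 ≈ 1.2991e+9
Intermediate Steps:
(l(176, -2) - 27360)*(-39664 - 7816) = (-2/176 - 27360)*(-39664 - 7816) = (-2*1/176 - 27360)*(-47480) = (-1/88 - 27360)*(-47480) = -2407681/88*(-47480) = 14289586735/11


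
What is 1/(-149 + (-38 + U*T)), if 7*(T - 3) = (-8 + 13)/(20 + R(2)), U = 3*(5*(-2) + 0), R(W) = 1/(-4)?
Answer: -553/153781 ≈ -0.0035960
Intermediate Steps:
R(W) = -¼
U = -30 (U = 3*(-10 + 0) = 3*(-10) = -30)
T = 1679/553 (T = 3 + ((-8 + 13)/(20 - ¼))/7 = 3 + (5/(79/4))/7 = 3 + (5*(4/79))/7 = 3 + (⅐)*(20/79) = 3 + 20/553 = 1679/553 ≈ 3.0362)
1/(-149 + (-38 + U*T)) = 1/(-149 + (-38 - 30*1679/553)) = 1/(-149 + (-38 - 50370/553)) = 1/(-149 - 71384/553) = 1/(-153781/553) = -553/153781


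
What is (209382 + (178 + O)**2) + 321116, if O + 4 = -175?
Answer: 530499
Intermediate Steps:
O = -179 (O = -4 - 175 = -179)
(209382 + (178 + O)**2) + 321116 = (209382 + (178 - 179)**2) + 321116 = (209382 + (-1)**2) + 321116 = (209382 + 1) + 321116 = 209383 + 321116 = 530499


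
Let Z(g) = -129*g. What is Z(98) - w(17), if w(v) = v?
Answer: -12659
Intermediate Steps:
Z(98) - w(17) = -129*98 - 1*17 = -12642 - 17 = -12659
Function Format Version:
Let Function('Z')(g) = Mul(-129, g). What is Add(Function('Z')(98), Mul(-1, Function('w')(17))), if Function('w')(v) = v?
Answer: -12659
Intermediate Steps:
Add(Function('Z')(98), Mul(-1, Function('w')(17))) = Add(Mul(-129, 98), Mul(-1, 17)) = Add(-12642, -17) = -12659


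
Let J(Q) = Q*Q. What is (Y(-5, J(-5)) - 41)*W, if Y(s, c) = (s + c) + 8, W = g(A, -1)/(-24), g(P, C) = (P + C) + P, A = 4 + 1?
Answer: 39/8 ≈ 4.8750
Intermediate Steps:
A = 5
J(Q) = Q**2
g(P, C) = C + 2*P (g(P, C) = (C + P) + P = C + 2*P)
W = -3/8 (W = (-1 + 2*5)/(-24) = (-1 + 10)*(-1/24) = 9*(-1/24) = -3/8 ≈ -0.37500)
Y(s, c) = 8 + c + s (Y(s, c) = (c + s) + 8 = 8 + c + s)
(Y(-5, J(-5)) - 41)*W = ((8 + (-5)**2 - 5) - 41)*(-3/8) = ((8 + 25 - 5) - 41)*(-3/8) = (28 - 41)*(-3/8) = -13*(-3/8) = 39/8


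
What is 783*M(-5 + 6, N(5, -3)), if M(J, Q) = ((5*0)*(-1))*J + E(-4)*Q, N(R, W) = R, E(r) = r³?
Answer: -250560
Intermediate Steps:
M(J, Q) = -64*Q (M(J, Q) = ((5*0)*(-1))*J + (-4)³*Q = (0*(-1))*J - 64*Q = 0*J - 64*Q = 0 - 64*Q = -64*Q)
783*M(-5 + 6, N(5, -3)) = 783*(-64*5) = 783*(-320) = -250560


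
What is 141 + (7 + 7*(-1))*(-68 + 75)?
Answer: 141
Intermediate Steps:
141 + (7 + 7*(-1))*(-68 + 75) = 141 + (7 - 7)*7 = 141 + 0*7 = 141 + 0 = 141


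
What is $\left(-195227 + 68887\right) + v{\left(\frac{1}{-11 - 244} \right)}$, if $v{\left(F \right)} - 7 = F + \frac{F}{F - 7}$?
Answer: $- \frac{57535839721}{455430} \approx -1.2633 \cdot 10^{5}$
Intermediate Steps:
$v{\left(F \right)} = 7 + F + \frac{F}{-7 + F}$ ($v{\left(F \right)} = 7 + \left(F + \frac{F}{F - 7}\right) = 7 + \left(F + \frac{F}{-7 + F}\right) = 7 + F + \frac{F}{-7 + F}$)
$\left(-195227 + 68887\right) + v{\left(\frac{1}{-11 - 244} \right)} = \left(-195227 + 68887\right) + \frac{-49 + \frac{1}{-11 - 244} + \left(\frac{1}{-11 - 244}\right)^{2}}{-7 + \frac{1}{-11 - 244}} = -126340 + \frac{-49 + \frac{1}{-255} + \left(\frac{1}{-255}\right)^{2}}{-7 + \frac{1}{-255}} = -126340 + \frac{-49 - \frac{1}{255} + \left(- \frac{1}{255}\right)^{2}}{-7 - \frac{1}{255}} = -126340 + \frac{-49 - \frac{1}{255} + \frac{1}{65025}}{- \frac{1786}{255}} = -126340 - - \frac{3186479}{455430} = -126340 + \frac{3186479}{455430} = - \frac{57535839721}{455430}$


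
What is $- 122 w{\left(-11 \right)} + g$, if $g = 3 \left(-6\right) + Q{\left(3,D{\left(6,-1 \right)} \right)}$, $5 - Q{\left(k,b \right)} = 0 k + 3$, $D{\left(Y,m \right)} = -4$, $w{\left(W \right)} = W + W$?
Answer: $2668$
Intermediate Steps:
$w{\left(W \right)} = 2 W$
$Q{\left(k,b \right)} = 2$ ($Q{\left(k,b \right)} = 5 - \left(0 k + 3\right) = 5 - \left(0 + 3\right) = 5 - 3 = 2$)
$g = -16$ ($g = 3 \left(-6\right) + 2 = -18 + 2 = -16$)
$- 122 w{\left(-11 \right)} + g = - 122 \cdot 2 \left(-11\right) - 16 = \left(-122\right) \left(-22\right) - 16 = 2684 - 16 = 2668$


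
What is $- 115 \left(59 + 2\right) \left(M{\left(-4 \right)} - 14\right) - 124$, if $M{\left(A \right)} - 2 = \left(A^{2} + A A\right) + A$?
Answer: $-112364$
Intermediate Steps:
$M{\left(A \right)} = 2 + A + 2 A^{2}$ ($M{\left(A \right)} = 2 + \left(\left(A^{2} + A A\right) + A\right) = 2 + \left(\left(A^{2} + A^{2}\right) + A\right) = 2 + \left(2 A^{2} + A\right) = 2 + \left(A + 2 A^{2}\right) = 2 + A + 2 A^{2}$)
$- 115 \left(59 + 2\right) \left(M{\left(-4 \right)} - 14\right) - 124 = - 115 \left(59 + 2\right) \left(\left(2 - 4 + 2 \left(-4\right)^{2}\right) - 14\right) - 124 = - 115 \cdot 61 \left(\left(2 - 4 + 2 \cdot 16\right) - 14\right) - 124 = - 115 \cdot 61 \left(\left(2 - 4 + 32\right) - 14\right) - 124 = - 115 \cdot 61 \left(30 - 14\right) - 124 = - 115 \cdot 61 \cdot 16 - 124 = \left(-115\right) 976 - 124 = -112240 - 124 = -112364$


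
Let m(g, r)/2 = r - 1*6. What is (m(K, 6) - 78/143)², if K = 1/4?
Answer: 36/121 ≈ 0.29752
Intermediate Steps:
K = ¼ ≈ 0.25000
m(g, r) = -12 + 2*r (m(g, r) = 2*(r - 1*6) = 2*(r - 6) = 2*(-6 + r) = -12 + 2*r)
(m(K, 6) - 78/143)² = ((-12 + 2*6) - 78/143)² = ((-12 + 12) - 78*1/143)² = (0 - 6/11)² = (-6/11)² = 36/121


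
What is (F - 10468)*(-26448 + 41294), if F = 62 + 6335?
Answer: -60438066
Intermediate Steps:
F = 6397
(F - 10468)*(-26448 + 41294) = (6397 - 10468)*(-26448 + 41294) = -4071*14846 = -60438066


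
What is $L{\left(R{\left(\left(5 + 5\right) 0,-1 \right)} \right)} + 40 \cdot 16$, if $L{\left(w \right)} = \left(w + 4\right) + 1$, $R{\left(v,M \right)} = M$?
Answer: $644$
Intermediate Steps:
$L{\left(w \right)} = 5 + w$ ($L{\left(w \right)} = \left(4 + w\right) + 1 = 5 + w$)
$L{\left(R{\left(\left(5 + 5\right) 0,-1 \right)} \right)} + 40 \cdot 16 = \left(5 - 1\right) + 40 \cdot 16 = 4 + 640 = 644$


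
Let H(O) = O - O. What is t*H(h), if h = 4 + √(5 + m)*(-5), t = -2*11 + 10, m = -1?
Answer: 0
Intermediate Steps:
t = -12 (t = -22 + 10 = -12)
h = -6 (h = 4 + √(5 - 1)*(-5) = 4 + √4*(-5) = 4 + 2*(-5) = 4 - 10 = -6)
H(O) = 0
t*H(h) = -12*0 = 0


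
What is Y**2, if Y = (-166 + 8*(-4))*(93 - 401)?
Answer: 3719048256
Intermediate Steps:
Y = 60984 (Y = (-166 - 32)*(-308) = -198*(-308) = 60984)
Y**2 = 60984**2 = 3719048256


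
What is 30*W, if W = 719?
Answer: 21570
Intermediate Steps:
30*W = 30*719 = 21570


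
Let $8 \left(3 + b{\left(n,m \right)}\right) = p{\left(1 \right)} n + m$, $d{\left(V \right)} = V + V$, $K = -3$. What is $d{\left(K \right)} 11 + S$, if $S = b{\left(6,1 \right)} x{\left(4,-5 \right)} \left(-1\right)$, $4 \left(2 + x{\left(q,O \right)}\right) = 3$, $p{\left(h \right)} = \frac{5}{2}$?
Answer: $- \frac{269}{4} \approx -67.25$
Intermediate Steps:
$p{\left(h \right)} = \frac{5}{2}$ ($p{\left(h \right)} = 5 \cdot \frac{1}{2} = \frac{5}{2}$)
$d{\left(V \right)} = 2 V$
$x{\left(q,O \right)} = - \frac{5}{4}$ ($x{\left(q,O \right)} = -2 + \frac{1}{4} \cdot 3 = -2 + \frac{3}{4} = - \frac{5}{4}$)
$b{\left(n,m \right)} = -3 + \frac{m}{8} + \frac{5 n}{16}$ ($b{\left(n,m \right)} = -3 + \frac{\frac{5 n}{2} + m}{8} = -3 + \frac{m + \frac{5 n}{2}}{8} = -3 + \left(\frac{m}{8} + \frac{5 n}{16}\right) = -3 + \frac{m}{8} + \frac{5 n}{16}$)
$S = - \frac{5}{4}$ ($S = \left(-3 + \frac{1}{8} \cdot 1 + \frac{5}{16} \cdot 6\right) \left(\left(- \frac{5}{4}\right) \left(-1\right)\right) = \left(-3 + \frac{1}{8} + \frac{15}{8}\right) \frac{5}{4} = \left(-1\right) \frac{5}{4} = - \frac{5}{4} \approx -1.25$)
$d{\left(K \right)} 11 + S = 2 \left(-3\right) 11 - \frac{5}{4} = \left(-6\right) 11 - \frac{5}{4} = -66 - \frac{5}{4} = - \frac{269}{4}$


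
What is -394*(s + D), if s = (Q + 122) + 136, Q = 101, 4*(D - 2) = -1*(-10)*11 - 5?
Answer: -305153/2 ≈ -1.5258e+5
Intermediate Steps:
D = 113/4 (D = 2 + (-1*(-10)*11 - 5)/4 = 2 + (10*11 - 5)/4 = 2 + (110 - 5)/4 = 2 + (1/4)*105 = 2 + 105/4 = 113/4 ≈ 28.250)
s = 359 (s = (101 + 122) + 136 = 223 + 136 = 359)
-394*(s + D) = -394*(359 + 113/4) = -394*1549/4 = -305153/2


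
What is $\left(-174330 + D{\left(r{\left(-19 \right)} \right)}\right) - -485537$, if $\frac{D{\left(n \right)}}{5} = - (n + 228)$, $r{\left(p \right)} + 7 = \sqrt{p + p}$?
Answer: $310102 - 5 i \sqrt{38} \approx 3.101 \cdot 10^{5} - 30.822 i$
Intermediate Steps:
$r{\left(p \right)} = -7 + \sqrt{2} \sqrt{p}$ ($r{\left(p \right)} = -7 + \sqrt{p + p} = -7 + \sqrt{2 p} = -7 + \sqrt{2} \sqrt{p}$)
$D{\left(n \right)} = -1140 - 5 n$ ($D{\left(n \right)} = 5 \left(- (n + 228)\right) = 5 \left(- (228 + n)\right) = 5 \left(-228 - n\right) = -1140 - 5 n$)
$\left(-174330 + D{\left(r{\left(-19 \right)} \right)}\right) - -485537 = \left(-174330 - \left(1140 + 5 \left(-7 + \sqrt{2} \sqrt{-19}\right)\right)\right) - -485537 = \left(-174330 - \left(1140 + 5 \left(-7 + \sqrt{2} i \sqrt{19}\right)\right)\right) + 485537 = \left(-174330 - \left(1140 + 5 \left(-7 + i \sqrt{38}\right)\right)\right) + 485537 = \left(-174330 - \left(1105 + 5 i \sqrt{38}\right)\right) + 485537 = \left(-175435 - 5 i \sqrt{38}\right) + 485537 = 310102 - 5 i \sqrt{38}$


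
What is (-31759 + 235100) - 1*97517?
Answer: 105824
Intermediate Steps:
(-31759 + 235100) - 1*97517 = 203341 - 97517 = 105824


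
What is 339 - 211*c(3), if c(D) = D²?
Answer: -1560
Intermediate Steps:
339 - 211*c(3) = 339 - 211*3² = 339 - 211*9 = 339 - 1899 = -1560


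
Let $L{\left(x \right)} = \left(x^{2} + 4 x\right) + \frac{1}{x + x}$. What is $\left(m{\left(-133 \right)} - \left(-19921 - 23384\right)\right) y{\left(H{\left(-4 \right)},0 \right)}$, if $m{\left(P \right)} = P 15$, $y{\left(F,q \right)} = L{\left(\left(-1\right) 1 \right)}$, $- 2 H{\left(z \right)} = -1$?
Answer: $-144585$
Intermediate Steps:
$H{\left(z \right)} = \frac{1}{2}$ ($H{\left(z \right)} = \left(- \frac{1}{2}\right) \left(-1\right) = \frac{1}{2}$)
$L{\left(x \right)} = x^{2} + \frac{1}{2 x} + 4 x$ ($L{\left(x \right)} = \left(x^{2} + 4 x\right) + \frac{1}{2 x} = x^{2} + \frac{1}{2 x} + 4 x$)
$y{\left(F,q \right)} = - \frac{7}{2}$ ($y{\left(F,q \right)} = \left(\left(-1\right) 1\right)^{2} + \frac{1}{2 \left(\left(-1\right) 1\right)} + 4 \left(\left(-1\right) 1\right) = \left(-1\right)^{2} + \frac{1}{2 \left(-1\right)} + 4 \left(-1\right) = 1 + \frac{1}{2} \left(-1\right) - 4 = 1 - \frac{1}{2} - 4 = - \frac{7}{2}$)
$m{\left(P \right)} = 15 P$
$\left(m{\left(-133 \right)} - \left(-19921 - 23384\right)\right) y{\left(H{\left(-4 \right)},0 \right)} = \left(15 \left(-133\right) - \left(-19921 - 23384\right)\right) \left(- \frac{7}{2}\right) = \left(-1995 - \left(-19921 - 23384\right)\right) \left(- \frac{7}{2}\right) = \left(-1995 - -43305\right) \left(- \frac{7}{2}\right) = \left(-1995 + 43305\right) \left(- \frac{7}{2}\right) = 41310 \left(- \frac{7}{2}\right) = -144585$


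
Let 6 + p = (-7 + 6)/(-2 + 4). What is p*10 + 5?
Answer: -60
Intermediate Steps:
p = -13/2 (p = -6 + (-7 + 6)/(-2 + 4) = -6 - 1/2 = -6 - 1*½ = -6 - ½ = -13/2 ≈ -6.5000)
p*10 + 5 = -13/2*10 + 5 = -65 + 5 = -60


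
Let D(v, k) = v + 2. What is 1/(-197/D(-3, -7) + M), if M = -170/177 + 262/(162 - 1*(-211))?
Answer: 66021/12989101 ≈ 0.0050828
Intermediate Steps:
D(v, k) = 2 + v
M = -17036/66021 (M = -170*1/177 + 262/(162 + 211) = -170/177 + 262/373 = -17036/66021 ≈ -0.25804)
1/(-197/D(-3, -7) + M) = 1/(-197/(2 - 3) - 17036/66021) = 1/(-197/(-1) - 17036/66021) = 1/(-197*(-1) - 17036/66021) = 1/(197 - 17036/66021) = 1/(12989101/66021) = 66021/12989101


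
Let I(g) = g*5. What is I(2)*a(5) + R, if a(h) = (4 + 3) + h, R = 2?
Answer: 122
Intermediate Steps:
I(g) = 5*g
a(h) = 7 + h
I(2)*a(5) + R = (5*2)*(7 + 5) + 2 = 10*12 + 2 = 120 + 2 = 122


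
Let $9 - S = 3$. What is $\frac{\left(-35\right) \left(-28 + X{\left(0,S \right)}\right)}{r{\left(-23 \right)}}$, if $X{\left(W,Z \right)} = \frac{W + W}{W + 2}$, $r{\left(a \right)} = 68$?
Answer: $\frac{245}{17} \approx 14.412$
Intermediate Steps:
$S = 6$ ($S = 9 - 3 = 6$)
$X{\left(W,Z \right)} = \frac{2 W}{2 + W}$
$\frac{\left(-35\right) \left(-28 + X{\left(0,S \right)}\right)}{r{\left(-23 \right)}} = \frac{\left(-35\right) \left(-28 + 2 \cdot 0 \frac{1}{2 + 0}\right)}{68} = - 35 \left(-28 + 2 \cdot 0 \cdot \frac{1}{2}\right) \frac{1}{68} = - 35 \left(-28 + 0\right) \frac{1}{68} = \left(-35\right) \left(-28\right) \frac{1}{68} = 980 \cdot \frac{1}{68} = \frac{245}{17}$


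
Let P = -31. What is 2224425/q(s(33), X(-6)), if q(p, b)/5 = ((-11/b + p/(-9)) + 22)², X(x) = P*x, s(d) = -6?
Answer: 3078248292/3536405 ≈ 870.45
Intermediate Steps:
X(x) = -31*x
q(p, b) = 5*(22 - 11/b - p/9)² (q(p, b) = 5*((-11/b + p/(-9)) + 22)² = 5*((-11/b + p*(-⅑)) + 22)² = 5*((-11/b - p/9) + 22)² = 5*(22 - 11/b - p/9)²)
2224425/q(s(33), X(-6)) = 2224425/((5*(99 - (-6138)*(-6) - 31*(-6)*(-6))²/(81*(-31*(-6))²))) = 2224425/(((5/81)*(99 - 198*186 + 186*(-6))²/186²)) = 2224425/(((5/81)*(1/34596)*(99 - 36828 - 1116)²)) = 2224425/(((5/81)*(1/34596)*(-37845)²)) = 2224425/(((5/81)*(1/34596)*1432244025)) = 2224425/(88410125/34596) = 2224425*(34596/88410125) = 3078248292/3536405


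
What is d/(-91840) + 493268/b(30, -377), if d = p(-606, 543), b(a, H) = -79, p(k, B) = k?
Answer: -22650842623/3627680 ≈ -6243.9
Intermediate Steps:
d = -606
d/(-91840) + 493268/b(30, -377) = -606/(-91840) + 493268/(-79) = -606*(-1/91840) + 493268*(-1/79) = 303/45920 - 493268/79 = -22650842623/3627680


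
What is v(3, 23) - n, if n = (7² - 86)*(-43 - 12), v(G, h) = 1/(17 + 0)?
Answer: -34594/17 ≈ -2034.9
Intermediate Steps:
v(G, h) = 1/17
n = 2035 (n = (49 - 86)*(-55) = -37*(-55) = 2035)
v(3, 23) - n = 1/17 - 1*2035 = 1/17 - 2035 = -34594/17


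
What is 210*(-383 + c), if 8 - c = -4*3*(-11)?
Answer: -106470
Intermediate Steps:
c = -124 (c = 8 - (-4*3)*(-11) = 8 - (-12)*(-11) = 8 - 1*132 = 8 - 132 = -124)
210*(-383 + c) = 210*(-383 - 124) = 210*(-507) = -106470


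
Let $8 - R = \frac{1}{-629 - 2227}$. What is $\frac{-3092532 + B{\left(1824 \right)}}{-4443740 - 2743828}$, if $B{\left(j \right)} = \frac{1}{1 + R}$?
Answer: $\frac{6624461017}{15396369620} \approx 0.43026$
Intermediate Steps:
$R = \frac{22849}{2856}$ ($R = 8 - \frac{1}{-629 - 2227} = 8 - \frac{1}{-2856} = 8 - - \frac{1}{2856} = 8 + \frac{1}{2856} = \frac{22849}{2856} \approx 8.0004$)
$B{\left(j \right)} = \frac{2856}{25705}$ ($B{\left(j \right)} = \frac{1}{1 + \frac{22849}{2856}} = \frac{1}{\frac{25705}{2856}} = \frac{2856}{25705}$)
$\frac{-3092532 + B{\left(1824 \right)}}{-4443740 - 2743828} = \frac{-3092532 + \frac{2856}{25705}}{-4443740 - 2743828} = - \frac{79493532204}{25705 \left(-7187568\right)} = \left(- \frac{79493532204}{25705}\right) \left(- \frac{1}{7187568}\right) = \frac{6624461017}{15396369620}$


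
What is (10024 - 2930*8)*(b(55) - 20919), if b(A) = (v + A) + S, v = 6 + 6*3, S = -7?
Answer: 279683352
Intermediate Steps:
v = 24 (v = 6 + 18 = 24)
b(A) = 17 + A (b(A) = (24 + A) - 7 = 17 + A)
(10024 - 2930*8)*(b(55) - 20919) = (10024 - 2930*8)*((17 + 55) - 20919) = (10024 - 23440)*(72 - 20919) = -13416*(-20847) = 279683352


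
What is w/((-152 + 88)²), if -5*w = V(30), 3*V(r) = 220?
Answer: -11/3072 ≈ -0.0035807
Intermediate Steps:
V(r) = 220/3 (V(r) = (⅓)*220 = 220/3)
w = -44/3 (w = -⅕*220/3 = -44/3 ≈ -14.667)
w/((-152 + 88)²) = -44/(3*(-152 + 88)²) = -44/(3*((-64)²)) = -44/3/4096 = -44/3*1/4096 = -11/3072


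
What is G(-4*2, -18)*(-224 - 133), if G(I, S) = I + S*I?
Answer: -48552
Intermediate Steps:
G(I, S) = I + I*S
G(-4*2, -18)*(-224 - 133) = ((-4*2)*(1 - 18))*(-224 - 133) = -8*(-17)*(-357) = 136*(-357) = -48552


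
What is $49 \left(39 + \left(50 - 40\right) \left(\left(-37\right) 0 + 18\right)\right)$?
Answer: $10731$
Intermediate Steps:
$49 \left(39 + \left(50 - 40\right) \left(\left(-37\right) 0 + 18\right)\right) = 49 \left(39 + 10 \left(0 + 18\right)\right) = 49 \left(39 + 10 \cdot 18\right) = 49 \left(39 + 180\right) = 49 \cdot 219 = 10731$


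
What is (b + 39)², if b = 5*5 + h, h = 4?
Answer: 4624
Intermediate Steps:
b = 29 (b = 5*5 + 4 = 25 + 4 = 29)
(b + 39)² = (29 + 39)² = 68² = 4624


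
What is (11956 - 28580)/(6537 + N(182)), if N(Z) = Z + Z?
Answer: -16624/6901 ≈ -2.4089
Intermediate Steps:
N(Z) = 2*Z
(11956 - 28580)/(6537 + N(182)) = (11956 - 28580)/(6537 + 2*182) = -16624/(6537 + 364) = -16624/6901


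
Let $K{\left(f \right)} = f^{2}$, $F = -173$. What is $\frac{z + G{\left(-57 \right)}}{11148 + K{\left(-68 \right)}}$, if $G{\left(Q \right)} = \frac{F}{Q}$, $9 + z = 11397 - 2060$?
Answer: $\frac{531869}{899004} \approx 0.59162$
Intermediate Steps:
$z = 9328$ ($z = -9 + \left(11397 - 2060\right) = -9 + 9337 = 9328$)
$G{\left(Q \right)} = - \frac{173}{Q}$
$\frac{z + G{\left(-57 \right)}}{11148 + K{\left(-68 \right)}} = \frac{9328 - \frac{173}{-57}}{11148 + \left(-68\right)^{2}} = \frac{9328 - - \frac{173}{57}}{11148 + 4624} = \frac{9328 + \frac{173}{57}}{15772} = \frac{531869}{57} \cdot \frac{1}{15772} = \frac{531869}{899004}$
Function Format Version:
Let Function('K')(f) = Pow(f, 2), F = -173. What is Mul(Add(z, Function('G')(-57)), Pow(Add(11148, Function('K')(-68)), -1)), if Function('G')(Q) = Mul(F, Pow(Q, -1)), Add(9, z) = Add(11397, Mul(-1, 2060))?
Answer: Rational(531869, 899004) ≈ 0.59162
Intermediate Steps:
z = 9328 (z = Add(-9, Add(11397, Mul(-1, 2060))) = Add(-9, Add(11397, -2060)) = Add(-9, 9337) = 9328)
Function('G')(Q) = Mul(-173, Pow(Q, -1))
Mul(Add(z, Function('G')(-57)), Pow(Add(11148, Function('K')(-68)), -1)) = Mul(Add(9328, Mul(-173, Pow(-57, -1))), Pow(Add(11148, Pow(-68, 2)), -1)) = Mul(Add(9328, Mul(-173, Rational(-1, 57))), Pow(Add(11148, 4624), -1)) = Mul(Add(9328, Rational(173, 57)), Pow(15772, -1)) = Mul(Rational(531869, 57), Rational(1, 15772)) = Rational(531869, 899004)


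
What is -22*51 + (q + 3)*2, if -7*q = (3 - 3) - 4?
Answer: -7804/7 ≈ -1114.9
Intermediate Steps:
q = 4/7 (q = -((3 - 3) - 4)/7 = -(0 - 4)/7 = -⅐*(-4) = 4/7 ≈ 0.57143)
-22*51 + (q + 3)*2 = -22*51 + (4/7 + 3)*2 = -1122 + (25/7)*2 = -1122 + 50/7 = -7804/7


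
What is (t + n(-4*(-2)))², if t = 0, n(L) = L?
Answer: 64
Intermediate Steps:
(t + n(-4*(-2)))² = (0 - 4*(-2))² = (0 + 8)² = 8² = 64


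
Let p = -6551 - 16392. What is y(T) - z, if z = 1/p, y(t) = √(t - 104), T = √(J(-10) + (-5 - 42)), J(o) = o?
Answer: 1/22943 + √(-104 + I*√57) ≈ 0.36996 + 10.205*I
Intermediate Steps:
p = -22943
T = I*√57 (T = √(-10 + (-5 - 42)) = √(-10 - 47) = √(-57) = I*√57 ≈ 7.5498*I)
y(t) = √(-104 + t)
z = -1/22943 (z = 1/(-22943) = -1/22943 ≈ -4.3586e-5)
y(T) - z = √(-104 + I*√57) - 1*(-1/22943) = √(-104 + I*√57) + 1/22943 = 1/22943 + √(-104 + I*√57)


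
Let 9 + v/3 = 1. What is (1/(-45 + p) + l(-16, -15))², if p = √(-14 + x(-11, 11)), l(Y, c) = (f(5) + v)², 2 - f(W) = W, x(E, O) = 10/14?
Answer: (47828232*√651 + 7483292899*I)/(6*(15*√651 + 2347*I)) ≈ 5.3141e+5 - 2.6072*I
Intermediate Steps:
x(E, O) = 5/7 (x(E, O) = 10*(1/14) = 5/7)
f(W) = 2 - W
v = -24 (v = -27 + 3*1 = -27 + 3 = -24)
l(Y, c) = 729 (l(Y, c) = ((2 - 1*5) - 24)² = ((2 - 5) - 24)² = (-3 - 24)² = (-27)² = 729)
p = I*√651/7 (p = √(-14 + 5/7) = √(-93/7) = I*√651/7 ≈ 3.645*I)
(1/(-45 + p) + l(-16, -15))² = (1/(-45 + I*√651/7) + 729)² = (729 + 1/(-45 + I*√651/7))²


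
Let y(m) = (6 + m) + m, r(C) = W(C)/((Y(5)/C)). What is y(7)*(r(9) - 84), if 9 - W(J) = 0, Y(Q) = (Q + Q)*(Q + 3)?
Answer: -6639/4 ≈ -1659.8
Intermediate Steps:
Y(Q) = 2*Q*(3 + Q) (Y(Q) = (2*Q)*(3 + Q) = 2*Q*(3 + Q))
W(J) = 9 (W(J) = 9 - 1*0 = 9 + 0 = 9)
r(C) = 9*C/80 (r(C) = 9/(((2*5*(3 + 5))/C)) = 9/(((2*5*8)/C)) = 9/((80/C)) = 9*(C/80) = 9*C/80)
y(m) = 6 + 2*m
y(7)*(r(9) - 84) = (6 + 2*7)*((9/80)*9 - 84) = (6 + 14)*(81/80 - 84) = 20*(-6639/80) = -6639/4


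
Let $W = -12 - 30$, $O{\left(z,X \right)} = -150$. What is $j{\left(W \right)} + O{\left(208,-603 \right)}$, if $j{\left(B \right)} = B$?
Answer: $-192$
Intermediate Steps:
$W = -42$ ($W = -12 - 30 = -42$)
$j{\left(W \right)} + O{\left(208,-603 \right)} = -42 - 150 = -192$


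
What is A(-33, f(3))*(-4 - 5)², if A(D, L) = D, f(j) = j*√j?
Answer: -2673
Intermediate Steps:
f(j) = j^(3/2)
A(-33, f(3))*(-4 - 5)² = -33*(-4 - 5)² = -33*(-9)² = -33*81 = -2673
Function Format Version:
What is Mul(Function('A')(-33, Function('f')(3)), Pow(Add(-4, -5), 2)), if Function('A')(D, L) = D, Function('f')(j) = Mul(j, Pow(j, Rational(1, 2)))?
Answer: -2673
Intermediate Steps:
Function('f')(j) = Pow(j, Rational(3, 2))
Mul(Function('A')(-33, Function('f')(3)), Pow(Add(-4, -5), 2)) = Mul(-33, Pow(Add(-4, -5), 2)) = Mul(-33, Pow(-9, 2)) = Mul(-33, 81) = -2673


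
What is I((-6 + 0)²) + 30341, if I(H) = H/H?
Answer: 30342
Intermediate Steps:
I(H) = 1
I((-6 + 0)²) + 30341 = 1 + 30341 = 30342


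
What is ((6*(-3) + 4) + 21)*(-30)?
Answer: -210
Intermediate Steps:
((6*(-3) + 4) + 21)*(-30) = ((-18 + 4) + 21)*(-30) = (-14 + 21)*(-30) = 7*(-30) = -210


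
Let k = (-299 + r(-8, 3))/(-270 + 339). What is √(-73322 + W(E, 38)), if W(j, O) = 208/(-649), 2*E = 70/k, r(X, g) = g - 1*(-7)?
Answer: 3*I*√3431492746/649 ≈ 270.78*I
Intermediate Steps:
r(X, g) = 7 + g (r(X, g) = g + 7 = 7 + g)
k = -289/69 (k = (-299 + (7 + 3))/(-270 + 339) = (-299 + 10)/69 = -289*1/69 = -289/69 ≈ -4.1884)
E = -2415/289 (E = (70/(-289/69))/2 = (70*(-69/289))/2 = (½)*(-4830/289) = -2415/289 ≈ -8.3564)
W(j, O) = -208/649 (W(j, O) = 208*(-1/649) = -208/649)
√(-73322 + W(E, 38)) = √(-73322 - 208/649) = √(-47586186/649) = 3*I*√3431492746/649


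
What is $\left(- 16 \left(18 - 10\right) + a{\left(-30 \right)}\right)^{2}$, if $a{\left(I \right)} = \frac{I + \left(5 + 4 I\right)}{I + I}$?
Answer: $\frac{2271049}{144} \approx 15771.0$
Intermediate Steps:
$a{\left(I \right)} = \frac{5 + 5 I}{2 I}$
$\left(- 16 \left(18 - 10\right) + a{\left(-30 \right)}\right)^{2} = \left(- 16 \left(18 - 10\right) + \frac{5 \left(1 - 30\right)}{2 \left(-30\right)}\right)^{2} = \left(\left(-16\right) 8 + \frac{5}{2} \left(- \frac{1}{30}\right) \left(-29\right)\right)^{2} = \left(-128 + \frac{29}{12}\right)^{2} = \left(- \frac{1507}{12}\right)^{2} = \frac{2271049}{144}$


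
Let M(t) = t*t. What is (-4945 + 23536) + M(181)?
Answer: 51352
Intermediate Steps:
M(t) = t**2
(-4945 + 23536) + M(181) = (-4945 + 23536) + 181**2 = 18591 + 32761 = 51352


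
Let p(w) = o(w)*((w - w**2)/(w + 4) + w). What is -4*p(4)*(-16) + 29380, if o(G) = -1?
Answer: 29220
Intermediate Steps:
p(w) = -w - (w - w**2)/(4 + w) (p(w) = -((w - w**2)/(w + 4) + w) = -((w - w**2)/(4 + w) + w) = -(w + (w - w**2)/(4 + w)) = -w - (w - w**2)/(4 + w))
-4*p(4)*(-16) + 29380 = -(-20)*4/(4 + 4)*(-16) + 29380 = -(-20)*4/8*(-16) + 29380 = -4*(-5/2)*(-16) + 29380 = 10*(-16) + 29380 = -160 + 29380 = 29220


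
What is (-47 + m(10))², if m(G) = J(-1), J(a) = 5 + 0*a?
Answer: 1764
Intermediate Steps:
J(a) = 5 (J(a) = 5 + 0 = 5)
m(G) = 5
(-47 + m(10))² = (-47 + 5)² = (-42)² = 1764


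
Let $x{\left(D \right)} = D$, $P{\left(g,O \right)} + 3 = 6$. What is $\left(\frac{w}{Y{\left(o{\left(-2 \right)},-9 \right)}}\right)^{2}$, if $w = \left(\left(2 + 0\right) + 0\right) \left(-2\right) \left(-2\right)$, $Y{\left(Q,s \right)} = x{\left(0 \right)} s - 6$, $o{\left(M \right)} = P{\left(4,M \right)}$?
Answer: $\frac{16}{9} \approx 1.7778$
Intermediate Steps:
$P{\left(g,O \right)} = 3$ ($P{\left(g,O \right)} = -3 + 6 = 3$)
$o{\left(M \right)} = 3$
$Y{\left(Q,s \right)} = -6$ ($Y{\left(Q,s \right)} = 0 s - 6 = 0 - 6 = -6$)
$w = 8$ ($w = \left(2 + 0\right) \left(-2\right) \left(-2\right) = 2 \left(-2\right) \left(-2\right) = \left(-4\right) \left(-2\right) = 8$)
$\left(\frac{w}{Y{\left(o{\left(-2 \right)},-9 \right)}}\right)^{2} = \left(\frac{8}{-6}\right)^{2} = \left(8 \left(- \frac{1}{6}\right)\right)^{2} = \left(- \frac{4}{3}\right)^{2} = \frac{16}{9}$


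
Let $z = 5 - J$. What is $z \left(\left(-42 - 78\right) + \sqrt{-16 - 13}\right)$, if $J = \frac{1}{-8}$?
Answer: $-615 + \frac{41 i \sqrt{29}}{8} \approx -615.0 + 27.599 i$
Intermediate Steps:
$J = - \frac{1}{8} \approx -0.125$
$z = \frac{41}{8}$ ($z = 5 - - \frac{1}{8} = 5 + \frac{1}{8} = \frac{41}{8} \approx 5.125$)
$z \left(\left(-42 - 78\right) + \sqrt{-16 - 13}\right) = \frac{41 \left(\left(-42 - 78\right) + \sqrt{-16 - 13}\right)}{8} = \frac{41 \left(-120 + \sqrt{-29}\right)}{8} = \frac{41 \left(-120 + i \sqrt{29}\right)}{8} = -615 + \frac{41 i \sqrt{29}}{8}$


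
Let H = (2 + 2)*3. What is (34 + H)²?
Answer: 2116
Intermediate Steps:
H = 12 (H = 4*3 = 12)
(34 + H)² = (34 + 12)² = 46² = 2116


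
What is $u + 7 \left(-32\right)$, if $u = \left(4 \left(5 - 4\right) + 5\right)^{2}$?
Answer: $-143$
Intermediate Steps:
$u = 81$ ($u = \left(4 \cdot 1 + 5\right)^{2} = \left(4 + 5\right)^{2} = 9^{2} = 81$)
$u + 7 \left(-32\right) = 81 + 7 \left(-32\right) = 81 - 224 = -143$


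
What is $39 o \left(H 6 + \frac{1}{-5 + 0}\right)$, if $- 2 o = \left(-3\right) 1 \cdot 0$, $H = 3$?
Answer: $0$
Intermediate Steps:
$o = 0$ ($o = - \frac{\left(-3\right) 1 \cdot 0}{2} = - \frac{\left(-3\right) 0}{2} = \left(- \frac{1}{2}\right) 0 = 0$)
$39 o \left(H 6 + \frac{1}{-5 + 0}\right) = 39 \cdot 0 \left(3 \cdot 6 + \frac{1}{-5 + 0}\right) = 0 \left(18 + \frac{1}{-5}\right) = 0 \left(18 - \frac{1}{5}\right) = 0 \cdot \frac{89}{5} = 0$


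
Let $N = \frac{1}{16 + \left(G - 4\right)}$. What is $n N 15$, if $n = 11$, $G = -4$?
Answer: $\frac{165}{8} \approx 20.625$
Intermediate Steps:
$N = \frac{1}{8}$ ($N = \frac{1}{16 - 8} = \frac{1}{8} \approx 0.125$)
$n N 15 = 11 \cdot \frac{1}{8} \cdot 15 = \frac{11}{8} \cdot 15 = \frac{165}{8}$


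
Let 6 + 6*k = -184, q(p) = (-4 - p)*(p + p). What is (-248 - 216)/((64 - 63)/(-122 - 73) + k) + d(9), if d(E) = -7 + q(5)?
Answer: -31787/386 ≈ -82.350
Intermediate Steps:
q(p) = 2*p*(-4 - p) (q(p) = (-4 - p)*(2*p) = 2*p*(-4 - p))
k = -95/3 (k = -1 + (⅙)*(-184) = -1 - 92/3 = -95/3 ≈ -31.667)
d(E) = -97 (d(E) = -7 - 2*5*(4 + 5) = -7 - 2*5*9 = -7 - 90 = -97)
(-248 - 216)/((64 - 63)/(-122 - 73) + k) + d(9) = (-248 - 216)/((64 - 63)/(-122 - 73) - 95/3) - 97 = -464/(1/(-195) - 95/3) - 97 = -464/(1*(-1/195) - 95/3) - 97 = -464/(-1/195 - 95/3) - 97 = -464/(-6176/195) - 97 = -464*(-195/6176) - 97 = 5655/386 - 97 = -31787/386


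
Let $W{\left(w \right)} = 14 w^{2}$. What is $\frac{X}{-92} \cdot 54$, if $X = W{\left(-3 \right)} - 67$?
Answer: $- \frac{1593}{46} \approx -34.63$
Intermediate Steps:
$X = 59$ ($X = 14 \left(-3\right)^{2} - 67 = 14 \cdot 9 - 67 = 126 - 67 = 59$)
$\frac{X}{-92} \cdot 54 = \frac{59}{-92} \cdot 54 = 59 \left(- \frac{1}{92}\right) 54 = \left(- \frac{59}{92}\right) 54 = - \frac{1593}{46}$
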